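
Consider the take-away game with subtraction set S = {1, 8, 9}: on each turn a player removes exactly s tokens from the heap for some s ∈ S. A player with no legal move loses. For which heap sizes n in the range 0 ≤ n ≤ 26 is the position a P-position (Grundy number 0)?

n :  0  1  2  3  4  5  6  7  8  9 10 11 12 13 14 15 16 17 18 19 20 21 22 23 24 25 26
G :  0  1  0  1  0  1  0  1  2  3  2  3  2  3  2  3  0  1  0  1  0  1  0  1  2  3  2
P-positions are exactly the n with G(n) = 0.

0, 2, 4, 6, 16, 18, 20, 22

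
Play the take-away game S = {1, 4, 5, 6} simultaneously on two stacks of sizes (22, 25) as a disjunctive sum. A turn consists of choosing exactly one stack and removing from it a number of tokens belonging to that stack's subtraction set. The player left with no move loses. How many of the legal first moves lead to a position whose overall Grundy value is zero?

2

All stacks use S = {1, 4, 5, 6}:
G(0) = 0
G(1) = mex{0} = 1
G(2) = mex{1} = 0
G(3) = mex{0} = 1
G(4) = mex{1,0} = 2
G(5) = mex{2,1,0} = 3
G(6) = mex{3,0,1,0} = 2
G(7) = mex{2,1,0,1} = 3
G(8) = mex{3,2,1,0} = 4
G(9) = mex{4,3,2,1} = 0
G(10) = mex{0,2,3,2} = 1
G(11) = mex{1,3,2,3} = 0
G(12) = mex{0,4,3,2} = 1
G(13) = mex{1,0,4,3} = 2
G(14) = mex{2,1,0,4} = 3
G(15) = mex{3,0,1,0} = 2
G(16) = mex{2,1,0,1} = 3
G(17) = mex{3,2,1,0} = 4
G(18) = mex{4,3,2,1} = 0
G(19) = mex{0,2,3,2} = 1
G(20) = mex{1,3,2,3} = 0
G(21) = mex{0,4,3,2} = 1
G(22) = mex{1,0,4,3} = 2
G(23) = mex{2,1,0,4} = 3
G(24) = mex{3,0,1,0} = 2
G(25) = mex{2,1,0,1} = 3
Stack A: G(22) = 2.
Stack B: G(25) = 3.
Combined Grundy value = 2 ⊕ 3 = 1.
A winning move leaves total XOR = 0, i.e. changes one component's Grundy value g to g ⊕ X where X is the current total.
Stack A: need g' = 2⊕1 = 3. Options: 22−1→G=1, 22−4→G=0, 22−5→G=4, 22−6→G=3. Hits: 1.
Stack B: need g' = 3⊕1 = 2. Options: 25−1→G=2, 25−4→G=1, 25−5→G=0, 25−6→G=1. Hits: 1.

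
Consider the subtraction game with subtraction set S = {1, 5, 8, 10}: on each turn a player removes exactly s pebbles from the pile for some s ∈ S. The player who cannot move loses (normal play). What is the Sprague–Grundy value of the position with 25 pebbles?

2

G(0) = 0
G(1) = mex{0} = 1
G(2) = mex{1} = 0
G(3) = mex{0} = 1
G(4) = mex{1} = 0
G(5) = mex{0,0} = 1
G(6) = mex{1,1} = 0
G(7) = mex{0,0} = 1
G(8) = mex{1,1,0} = 2
G(9) = mex{2,0,1} = 3
G(10) = mex{3,1,0,0} = 2
G(11) = mex{2,0,1,1} = 3
G(12) = mex{3,1,0,0} = 2
G(13) = mex{2,2,1,1} = 0
G(14) = mex{0,3,0,0} = 1
G(15) = mex{1,2,1,1} = 0
G(16) = mex{0,3,2,0} = 1
G(17) = mex{1,2,3,1} = 0
G(18) = mex{0,0,2,2} = 1
G(19) = mex{1,1,3,3} = 0
G(20) = mex{0,0,2,2} = 1
G(21) = mex{1,1,0,3} = 2
G(22) = mex{2,0,1,2} = 3
G(23) = mex{3,1,0,0} = 2
G(24) = mex{2,0,1,1} = 3
G(25) = mex{3,1,0,0} = 2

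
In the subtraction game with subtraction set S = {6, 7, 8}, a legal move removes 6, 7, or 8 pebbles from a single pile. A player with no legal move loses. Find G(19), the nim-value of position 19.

0

n :  0  1  2  3  4  5  6  7  8  9 10 11 12 13 14 15 16 17 18 19
G :  0  0  0  0  0  0  1  1  1  1  1  1  2  2  0  0  0  0  0  0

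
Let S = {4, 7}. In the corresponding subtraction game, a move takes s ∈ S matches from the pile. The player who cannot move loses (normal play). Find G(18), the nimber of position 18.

1

n :  0  1  2  3  4  5  6  7  8  9 10 11 12 13 14 15 16 17 18
G :  0  0  0  0  1  1  1  1  2  2  2  0  0  0  0  1  1  1  1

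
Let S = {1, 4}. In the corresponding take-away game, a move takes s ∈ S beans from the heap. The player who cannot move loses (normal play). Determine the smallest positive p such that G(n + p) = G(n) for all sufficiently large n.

5

G(0) = 0
G(1) = mex{0} = 1
G(2) = mex{1} = 0
G(3) = mex{0} = 1
G(4) = mex{1,0} = 2
G(5) = mex{2,1} = 0
G(6) = mex{0,0} = 1
G(7) = mex{1,1} = 0
G(8) = mex{0,2} = 1
G(9) = mex{1,0} = 2
G(10) = mex{2,1} = 0
G(11) = mex{0,0} = 1
G(12) = mex{1,1} = 0
G(13) = mex{0,2} = 1
G(14) = mex{1,0} = 2
G(n+5) = G(n) holds for n = 0,…,3 (a full window of length max(S) = 4), so the sequence is purely periodic with period 5.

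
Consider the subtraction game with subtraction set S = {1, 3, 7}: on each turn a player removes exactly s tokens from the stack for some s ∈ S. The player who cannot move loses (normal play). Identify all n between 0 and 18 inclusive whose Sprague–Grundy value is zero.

0, 2, 4, 6, 8, 10, 12, 14, 16, 18

n :  0  1  2  3  4  5  6  7  8  9 10 11 12 13 14 15 16 17 18
G :  0  1  0  1  0  1  0  1  0  1  0  1  0  1  0  1  0  1  0
P-positions are exactly the n with G(n) = 0.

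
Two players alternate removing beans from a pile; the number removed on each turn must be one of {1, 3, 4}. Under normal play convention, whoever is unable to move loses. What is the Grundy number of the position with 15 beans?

n :  0  1  2  3  4  5  6  7  8  9 10 11 12 13 14 15
G :  0  1  0  1  2  3  2  0  1  0  1  2  3  2  0  1

1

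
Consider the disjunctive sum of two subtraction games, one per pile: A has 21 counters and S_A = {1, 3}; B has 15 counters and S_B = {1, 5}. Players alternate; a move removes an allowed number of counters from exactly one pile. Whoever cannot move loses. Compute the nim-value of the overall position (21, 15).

0

Pile A, S = {1, 3}:
n :  0  1  2  3  4  5  6  7  8  9 10 11 12 13 14 15 16 17 18 19 20 21
G :  0  1  0  1  0  1  0  1  0  1  0  1  0  1  0  1  0  1  0  1  0  1
G_A(21) = 1.
Pile B, S = {1, 5}:
G(0) = 0
G(1) = mex{0} = 1
G(2) = mex{1} = 0
G(3) = mex{0} = 1
G(4) = mex{1} = 0
G(5) = mex{0,0} = 1
G(6) = mex{1,1} = 0
G(7) = mex{0,0} = 1
G(8) = mex{1,1} = 0
G(9) = mex{0,0} = 1
G(10) = mex{1,1} = 0
G(11) = mex{0,0} = 1
G(12) = mex{1,1} = 0
G(13) = mex{0,0} = 1
G(14) = mex{1,1} = 0
G(15) = mex{0,0} = 1
G_B(15) = 1.
Combined Grundy value = 1 ⊕ 1 = 0.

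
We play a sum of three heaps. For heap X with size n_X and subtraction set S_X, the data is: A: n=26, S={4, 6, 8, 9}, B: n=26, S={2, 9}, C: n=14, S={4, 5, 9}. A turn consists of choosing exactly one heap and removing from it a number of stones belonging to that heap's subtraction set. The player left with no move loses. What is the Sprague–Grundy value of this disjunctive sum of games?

Heap A, S = {4, 6, 8, 9}:
G(0) = 0
G(1) = mex{} = 0
G(2) = mex{} = 0
G(3) = mex{} = 0
G(4) = mex{0} = 1
G(5) = mex{0} = 1
G(6) = mex{0,0} = 1
G(7) = mex{0,0} = 1
G(8) = mex{1,0,0} = 2
G(9) = mex{1,0,0,0} = 2
G(10) = mex{1,1,0,0} = 2
G(11) = mex{1,1,0,0} = 2
G(12) = mex{2,1,1,0} = 3
G(13) = mex{2,1,1,1} = 0
G(14) = mex{2,2,1,1} = 0
G(15) = mex{2,2,1,1} = 0
G(16) = mex{3,2,2,1} = 0
G(17) = mex{0,2,2,2} = 1
G(18) = mex{0,3,2,2} = 1
G(19) = mex{0,0,2,2} = 1
G(20) = mex{0,0,3,2} = 1
G(21) = mex{1,0,0,3} = 2
G(22) = mex{1,0,0,0} = 2
G(23) = mex{1,1,0,0} = 2
G(24) = mex{1,1,0,0} = 2
G(25) = mex{2,1,1,0} = 3
G(26) = mex{2,1,1,1} = 0
G_A(26) = 0.
Heap B, S = {2, 9}:
n :  0  1  2  3  4  5  6  7  8  9 10 11 12 13 14 15 16 17 18 19 20 21 22 23 24 25 26
G :  0  0  1  1  0  0  1  1  0  2  1  0  0  1  1  0  0  1  1  0  2  1  0  0  1  1  0
G_B(26) = 0.
Heap C, S = {4, 5, 9}:
n :  0  1  2  3  4  5  6  7  8  9 10 11 12 13 14
G :  0  0  0  0  1  1  1  1  2  2  2  2  3  0  0
G_C(14) = 0.
Combined Grundy value = 0 ⊕ 0 ⊕ 0 = 0.

0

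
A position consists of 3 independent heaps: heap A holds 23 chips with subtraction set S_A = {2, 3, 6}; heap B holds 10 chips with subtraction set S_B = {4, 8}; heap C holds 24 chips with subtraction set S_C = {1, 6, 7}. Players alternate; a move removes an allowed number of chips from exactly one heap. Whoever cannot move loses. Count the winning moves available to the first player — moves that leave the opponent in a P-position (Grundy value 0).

Heap A, S = {2, 3, 6}:
G(0) = 0
G(1) = mex{} = 0
G(2) = mex{0} = 1
G(3) = mex{0,0} = 1
G(4) = mex{1,0} = 2
G(5) = mex{1,1} = 0
G(6) = mex{2,1,0} = 3
G(7) = mex{0,2,0} = 1
G(8) = mex{3,0,1} = 2
G(9) = mex{1,3,1} = 0
G(10) = mex{2,1,2} = 0
G(11) = mex{0,2,0} = 1
G(12) = mex{0,0,3} = 1
G(13) = mex{1,0,1} = 2
G(14) = mex{1,1,2} = 0
G(15) = mex{2,1,0} = 3
G(16) = mex{0,2,0} = 1
G(17) = mex{3,0,1} = 2
G(18) = mex{1,3,1} = 0
G(19) = mex{2,1,2} = 0
G(20) = mex{0,2,0} = 1
G(21) = mex{0,0,3} = 1
G(22) = mex{1,0,1} = 2
G(23) = mex{1,1,2} = 0
G_A(23) = 0.
Heap B, S = {4, 8}:
n :  0  1  2  3  4  5  6  7  8  9 10
G :  0  0  0  0  1  1  1  1  2  2  2
G_B(10) = 2.
Heap C, S = {1, 6, 7}:
G(0) = 0
G(1) = mex{0} = 1
G(2) = mex{1} = 0
G(3) = mex{0} = 1
G(4) = mex{1} = 0
G(5) = mex{0} = 1
G(6) = mex{1,0} = 2
G(7) = mex{2,1,0} = 3
G(8) = mex{3,0,1} = 2
G(9) = mex{2,1,0} = 3
G(10) = mex{3,0,1} = 2
G(11) = mex{2,1,0} = 3
G(12) = mex{3,2,1} = 0
G(13) = mex{0,3,2} = 1
G(14) = mex{1,2,3} = 0
G(15) = mex{0,3,2} = 1
G(16) = mex{1,2,3} = 0
G(17) = mex{0,3,2} = 1
G(18) = mex{1,0,3} = 2
G(19) = mex{2,1,0} = 3
G(20) = mex{3,0,1} = 2
G(21) = mex{2,1,0} = 3
G(22) = mex{3,0,1} = 2
G(23) = mex{2,1,0} = 3
G(24) = mex{3,2,1} = 0
G_C(24) = 0.
Combined Grundy value = 0 ⊕ 2 ⊕ 0 = 2.
A winning move leaves total XOR = 0, i.e. changes one component's Grundy value g to g ⊕ X where X is the current total.
Heap A: need g' = 0⊕2 = 2. Options: 23−2→G=1, 23−3→G=1, 23−6→G=2. Hits: 1.
Heap B: need g' = 2⊕2 = 0. Options: 10−4→G=1, 10−8→G=0. Hits: 1.
Heap C: need g' = 0⊕2 = 2. Options: 24−1→G=3, 24−6→G=2, 24−7→G=1. Hits: 1.

3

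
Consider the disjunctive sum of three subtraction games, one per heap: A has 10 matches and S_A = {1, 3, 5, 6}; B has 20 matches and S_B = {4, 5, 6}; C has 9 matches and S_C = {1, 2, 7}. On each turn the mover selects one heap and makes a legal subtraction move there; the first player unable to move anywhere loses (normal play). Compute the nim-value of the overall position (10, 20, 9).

2

Heap A, S = {1, 3, 5, 6}:
G(0) = 0
G(1) = mex{0} = 1
G(2) = mex{1} = 0
G(3) = mex{0,0} = 1
G(4) = mex{1,1} = 0
G(5) = mex{0,0,0} = 1
G(6) = mex{1,1,1,0} = 2
G(7) = mex{2,0,0,1} = 3
G(8) = mex{3,1,1,0} = 2
G(9) = mex{2,2,0,1} = 3
G(10) = mex{3,3,1,0} = 2
G_A(10) = 2.
Heap B, S = {4, 5, 6}:
G(0) = 0
G(1) = mex{} = 0
G(2) = mex{} = 0
G(3) = mex{} = 0
G(4) = mex{0} = 1
G(5) = mex{0,0} = 1
G(6) = mex{0,0,0} = 1
G(7) = mex{0,0,0} = 1
G(8) = mex{1,0,0} = 2
G(9) = mex{1,1,0} = 2
G(10) = mex{1,1,1} = 0
G(11) = mex{1,1,1} = 0
G(12) = mex{2,1,1} = 0
G(13) = mex{2,2,1} = 0
G(14) = mex{0,2,2} = 1
G(15) = mex{0,0,2} = 1
G(16) = mex{0,0,0} = 1
G(17) = mex{0,0,0} = 1
G(18) = mex{1,0,0} = 2
G(19) = mex{1,1,0} = 2
G(20) = mex{1,1,1} = 0
G_B(20) = 0.
Heap C, S = {1, 2, 7}:
G(0) = 0
G(1) = mex{0} = 1
G(2) = mex{1,0} = 2
G(3) = mex{2,1} = 0
G(4) = mex{0,2} = 1
G(5) = mex{1,0} = 2
G(6) = mex{2,1} = 0
G(7) = mex{0,2,0} = 1
G(8) = mex{1,0,1} = 2
G(9) = mex{2,1,2} = 0
G_C(9) = 0.
Combined Grundy value = 2 ⊕ 0 ⊕ 0 = 2.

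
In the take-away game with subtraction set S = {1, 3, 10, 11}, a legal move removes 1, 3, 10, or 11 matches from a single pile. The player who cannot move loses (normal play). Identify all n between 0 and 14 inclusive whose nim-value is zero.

G(0) = 0
G(1) = mex{0} = 1
G(2) = mex{1} = 0
G(3) = mex{0,0} = 1
G(4) = mex{1,1} = 0
G(5) = mex{0,0} = 1
G(6) = mex{1,1} = 0
G(7) = mex{0,0} = 1
G(8) = mex{1,1} = 0
G(9) = mex{0,0} = 1
G(10) = mex{1,1,0} = 2
G(11) = mex{2,0,1,0} = 3
G(12) = mex{3,1,0,1} = 2
G(13) = mex{2,2,1,0} = 3
G(14) = mex{3,3,0,1} = 2
P-positions are exactly the n with G(n) = 0.

0, 2, 4, 6, 8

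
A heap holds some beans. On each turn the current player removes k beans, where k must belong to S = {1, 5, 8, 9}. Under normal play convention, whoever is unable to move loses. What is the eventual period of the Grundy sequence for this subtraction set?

n :  0  1  2  3  4  5  6  7  8  9 10 11 12 13 14 15 16 17 18 19 20 21 22 23 24 25 26 27 28 29 30 31 32 33
G :  0  1  0  1  0  1  0  1  2  3  2  3  2  3  2  3  0  1  0  1  0  1  0  1  2  3  2  3  2  3  2  3  0  1
G(n+16) = G(n) holds for n = 0,…,8 (a full window of length max(S) = 9), so the sequence is purely periodic with period 16.

16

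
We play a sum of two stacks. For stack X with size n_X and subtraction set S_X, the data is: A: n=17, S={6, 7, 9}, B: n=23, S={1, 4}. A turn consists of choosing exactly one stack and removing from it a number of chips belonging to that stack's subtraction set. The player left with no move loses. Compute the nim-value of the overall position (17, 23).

1

Stack A, S = {6, 7, 9}:
G(0) = 0
G(1) = mex{} = 0
G(2) = mex{} = 0
G(3) = mex{} = 0
G(4) = mex{} = 0
G(5) = mex{} = 0
G(6) = mex{0} = 1
G(7) = mex{0,0} = 1
G(8) = mex{0,0} = 1
G(9) = mex{0,0,0} = 1
G(10) = mex{0,0,0} = 1
G(11) = mex{0,0,0} = 1
G(12) = mex{1,0,0} = 2
G(13) = mex{1,1,0} = 2
G(14) = mex{1,1,0} = 2
G(15) = mex{1,1,1} = 0
G(16) = mex{1,1,1} = 0
G(17) = mex{1,1,1} = 0
G_A(17) = 0.
Stack B, S = {1, 4}:
G(0) = 0
G(1) = mex{0} = 1
G(2) = mex{1} = 0
G(3) = mex{0} = 1
G(4) = mex{1,0} = 2
G(5) = mex{2,1} = 0
G(6) = mex{0,0} = 1
G(7) = mex{1,1} = 0
G(8) = mex{0,2} = 1
G(9) = mex{1,0} = 2
G(10) = mex{2,1} = 0
G(11) = mex{0,0} = 1
G(12) = mex{1,1} = 0
G(13) = mex{0,2} = 1
G(14) = mex{1,0} = 2
G(15) = mex{2,1} = 0
G(16) = mex{0,0} = 1
G(17) = mex{1,1} = 0
G(18) = mex{0,2} = 1
G(19) = mex{1,0} = 2
G(20) = mex{2,1} = 0
G(21) = mex{0,0} = 1
G(22) = mex{1,1} = 0
G(23) = mex{0,2} = 1
G_B(23) = 1.
Combined Grundy value = 0 ⊕ 1 = 1.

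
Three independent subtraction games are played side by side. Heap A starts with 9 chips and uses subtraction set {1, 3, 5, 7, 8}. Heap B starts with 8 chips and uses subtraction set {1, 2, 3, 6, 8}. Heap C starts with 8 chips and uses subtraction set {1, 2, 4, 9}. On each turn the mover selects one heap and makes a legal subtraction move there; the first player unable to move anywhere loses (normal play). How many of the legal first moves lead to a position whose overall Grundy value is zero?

1

Heap A, S = {1, 3, 5, 7, 8}:
n : 0 1 2 3 4 5 6 7 8 9
G : 0 1 0 1 0 1 0 1 2 3
G_A(9) = 3.
Heap B, S = {1, 2, 3, 6, 8}:
n : 0 1 2 3 4 5 6 7 8
G : 0 1 2 3 0 1 2 3 4
G_B(8) = 4.
Heap C, S = {1, 2, 4, 9}:
n : 0 1 2 3 4 5 6 7 8
G : 0 1 2 0 1 2 0 1 2
G_C(8) = 2.
Combined Grundy value = 3 ⊕ 4 ⊕ 2 = 5.
A winning move leaves total XOR = 0, i.e. changes one component's Grundy value g to g ⊕ X where X is the current total.
Heap A: need g' = 3⊕5 = 6. Options: 9−1→G=2, 9−3→G=0, 9−5→G=0, 9−7→G=0, 9−8→G=1. Hits: 0.
Heap B: need g' = 4⊕5 = 1. Options: 8−1→G=3, 8−2→G=2, 8−3→G=1, 8−6→G=2, 8−8→G=0. Hits: 1.
Heap C: need g' = 2⊕5 = 7. Options: 8−1→G=1, 8−2→G=0, 8−4→G=1. Hits: 0.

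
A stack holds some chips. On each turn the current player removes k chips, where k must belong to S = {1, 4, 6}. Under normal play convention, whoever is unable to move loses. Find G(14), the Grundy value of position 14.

2

G(0) = 0
G(1) = mex{0} = 1
G(2) = mex{1} = 0
G(3) = mex{0} = 1
G(4) = mex{1,0} = 2
G(5) = mex{2,1} = 0
G(6) = mex{0,0,0} = 1
G(7) = mex{1,1,1} = 0
G(8) = mex{0,2,0} = 1
G(9) = mex{1,0,1} = 2
G(10) = mex{2,1,2} = 0
G(11) = mex{0,0,0} = 1
G(12) = mex{1,1,1} = 0
G(13) = mex{0,2,0} = 1
G(14) = mex{1,0,1} = 2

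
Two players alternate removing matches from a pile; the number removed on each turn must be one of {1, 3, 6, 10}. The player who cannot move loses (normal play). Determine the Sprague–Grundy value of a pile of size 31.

0

G(0) = 0
G(1) = mex{0} = 1
G(2) = mex{1} = 0
G(3) = mex{0,0} = 1
G(4) = mex{1,1} = 0
G(5) = mex{0,0} = 1
G(6) = mex{1,1,0} = 2
G(7) = mex{2,0,1} = 3
G(8) = mex{3,1,0} = 2
G(9) = mex{2,2,1} = 0
G(10) = mex{0,3,0,0} = 1
G(11) = mex{1,2,1,1} = 0
G(12) = mex{0,0,2,0} = 1
G(13) = mex{1,1,3,1} = 0
G(14) = mex{0,0,2,0} = 1
G(15) = mex{1,1,0,1} = 2
G(16) = mex{2,0,1,2} = 3
G(17) = mex{3,1,0,3} = 2
G(18) = mex{2,2,1,2} = 0
G(19) = mex{0,3,0,0} = 1
G(20) = mex{1,2,1,1} = 0
G(21) = mex{0,0,2,0} = 1
G(22) = mex{1,1,3,1} = 0
G(23) = mex{0,0,2,0} = 1
G(24) = mex{1,1,0,1} = 2
G(25) = mex{2,0,1,2} = 3
G(26) = mex{3,1,0,3} = 2
G(27) = mex{2,2,1,2} = 0
G(28) = mex{0,3,0,0} = 1
G(29) = mex{1,2,1,1} = 0
G(30) = mex{0,0,2,0} = 1
G(31) = mex{1,1,3,1} = 0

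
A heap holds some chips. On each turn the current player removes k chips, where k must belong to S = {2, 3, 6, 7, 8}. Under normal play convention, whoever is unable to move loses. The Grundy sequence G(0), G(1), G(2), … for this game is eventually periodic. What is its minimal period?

14

G(0) = 0
G(1) = mex{} = 0
G(2) = mex{0} = 1
G(3) = mex{0,0} = 1
G(4) = mex{1,0} = 2
G(5) = mex{1,1} = 0
G(6) = mex{2,1,0} = 3
G(7) = mex{0,2,0,0} = 1
G(8) = mex{3,0,1,0,0} = 2
G(9) = mex{1,3,1,1,0} = 2
G(10) = mex{2,1,2,1,1} = 0
G(11) = mex{2,2,0,2,1} = 3
G(12) = mex{0,2,3,0,2} = 1
G(13) = mex{3,0,1,3,0} = 2
G(14) = mex{1,3,2,1,3} = 0
G(15) = mex{2,1,2,2,1} = 0
G(16) = mex{0,2,0,2,2} = 1
G(17) = mex{0,0,3,0,2} = 1
G(18) = mex{1,0,1,3,0} = 2
G(19) = mex{1,1,2,1,3} = 0
G(20) = mex{2,1,0,2,1} = 3
G(21) = mex{0,2,0,0,2} = 1
G(22) = mex{3,0,1,0,0} = 2
G(23) = mex{1,3,1,1,0} = 2
G(24) = mex{2,1,2,1,1} = 0
G(25) = mex{2,2,0,2,1} = 3
G(26) = mex{0,2,3,0,2} = 1
G(27) = mex{3,0,1,3,0} = 2
G(28) = mex{1,3,2,1,3} = 0
G(29) = mex{2,1,2,2,1} = 0
G(n+14) = G(n) holds for n = 0,…,7 (a full window of length max(S) = 8), so the sequence is purely periodic with period 14.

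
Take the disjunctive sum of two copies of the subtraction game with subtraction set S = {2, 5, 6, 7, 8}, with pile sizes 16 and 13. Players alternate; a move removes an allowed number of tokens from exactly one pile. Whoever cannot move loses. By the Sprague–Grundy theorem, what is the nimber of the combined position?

1

All piles use S = {2, 5, 6, 7, 8}:
n :  0  1  2  3  4  5  6  7  8  9 10 11 12 13 14 15 16
G :  0  0  1  1  0  2  1  3  2  2  3  3  4  0  0  1  1
Pile A: G(16) = 1.
Pile B: G(13) = 0.
Combined Grundy value = 1 ⊕ 0 = 1.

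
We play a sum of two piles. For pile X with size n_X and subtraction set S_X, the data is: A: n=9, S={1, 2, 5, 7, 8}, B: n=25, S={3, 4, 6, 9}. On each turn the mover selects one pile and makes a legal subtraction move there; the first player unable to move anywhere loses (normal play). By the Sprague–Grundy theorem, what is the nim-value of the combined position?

0

Pile A, S = {1, 2, 5, 7, 8}:
n : 0 1 2 3 4 5 6 7 8 9
G : 0 1 2 0 1 2 0 1 2 0
G_A(9) = 0.
Pile B, S = {3, 4, 6, 9}:
n :  0  1  2  3  4  5  6  7  8  9 10 11 12 13 14 15 16 17 18 19 20 21 22 23 24 25
G :  0  0  0  1  1  1  2  2  2  3  3  3  0  0  0  1  1  1  2  2  2  3  3  3  0  0
G_B(25) = 0.
Combined Grundy value = 0 ⊕ 0 = 0.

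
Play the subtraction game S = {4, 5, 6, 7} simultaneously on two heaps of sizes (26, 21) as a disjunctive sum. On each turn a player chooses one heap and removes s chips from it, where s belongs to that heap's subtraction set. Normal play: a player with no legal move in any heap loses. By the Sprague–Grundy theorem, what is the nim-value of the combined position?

3

All heaps use S = {4, 5, 6, 7}:
G(0) = 0
G(1) = mex{} = 0
G(2) = mex{} = 0
G(3) = mex{} = 0
G(4) = mex{0} = 1
G(5) = mex{0,0} = 1
G(6) = mex{0,0,0} = 1
G(7) = mex{0,0,0,0} = 1
G(8) = mex{1,0,0,0} = 2
G(9) = mex{1,1,0,0} = 2
G(10) = mex{1,1,1,0} = 2
G(11) = mex{1,1,1,1} = 0
G(12) = mex{2,1,1,1} = 0
G(13) = mex{2,2,1,1} = 0
G(14) = mex{2,2,2,1} = 0
G(15) = mex{0,2,2,2} = 1
G(16) = mex{0,0,2,2} = 1
G(17) = mex{0,0,0,2} = 1
G(18) = mex{0,0,0,0} = 1
G(19) = mex{1,0,0,0} = 2
G(20) = mex{1,1,0,0} = 2
G(21) = mex{1,1,1,0} = 2
G(22) = mex{1,1,1,1} = 0
G(23) = mex{2,1,1,1} = 0
G(24) = mex{2,2,1,1} = 0
G(25) = mex{2,2,2,1} = 0
G(26) = mex{0,2,2,2} = 1
Heap A: G(26) = 1.
Heap B: G(21) = 2.
Combined Grundy value = 1 ⊕ 2 = 3.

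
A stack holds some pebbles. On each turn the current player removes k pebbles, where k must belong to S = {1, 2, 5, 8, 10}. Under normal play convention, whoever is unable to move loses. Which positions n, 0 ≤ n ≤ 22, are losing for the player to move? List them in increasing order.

n :  0  1  2  3  4  5  6  7  8  9 10 11 12 13 14 15 16 17 18 19 20 21 22
G :  0  1  2  0  1  2  0  1  2  0  1  2  0  1  2  0  1  2  0  1  2  0  1
P-positions are exactly the n with G(n) = 0.

0, 3, 6, 9, 12, 15, 18, 21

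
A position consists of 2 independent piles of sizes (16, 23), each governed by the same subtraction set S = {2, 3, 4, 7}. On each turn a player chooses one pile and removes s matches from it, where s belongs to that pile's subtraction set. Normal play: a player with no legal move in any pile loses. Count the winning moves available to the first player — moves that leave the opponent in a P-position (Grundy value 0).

3

All piles use S = {2, 3, 4, 7}:
G(0) = 0
G(1) = mex{} = 0
G(2) = mex{0} = 1
G(3) = mex{0,0} = 1
G(4) = mex{1,0,0} = 2
G(5) = mex{1,1,0} = 2
G(6) = mex{2,1,1} = 0
G(7) = mex{2,2,1,0} = 3
G(8) = mex{0,2,2,0} = 1
G(9) = mex{3,0,2,1} = 4
G(10) = mex{1,3,0,1} = 2
G(11) = mex{4,1,3,2} = 0
G(12) = mex{2,4,1,2} = 0
G(13) = mex{0,2,4,0} = 1
G(14) = mex{0,0,2,3} = 1
G(15) = mex{1,0,0,1} = 2
G(16) = mex{1,1,0,4} = 2
G(17) = mex{2,1,1,2} = 0
G(18) = mex{2,2,1,0} = 3
G(19) = mex{0,2,2,0} = 1
G(20) = mex{3,0,2,1} = 4
G(21) = mex{1,3,0,1} = 2
G(22) = mex{4,1,3,2} = 0
G(23) = mex{2,4,1,2} = 0
Pile A: G(16) = 2.
Pile B: G(23) = 0.
Combined Grundy value = 2 ⊕ 0 = 2.
A winning move leaves total XOR = 0, i.e. changes one component's Grundy value g to g ⊕ X where X is the current total.
Pile A: need g' = 2⊕2 = 0. Options: 16−2→G=1, 16−3→G=1, 16−4→G=0, 16−7→G=4. Hits: 1.
Pile B: need g' = 0⊕2 = 2. Options: 23−2→G=2, 23−3→G=4, 23−4→G=1, 23−7→G=2. Hits: 2.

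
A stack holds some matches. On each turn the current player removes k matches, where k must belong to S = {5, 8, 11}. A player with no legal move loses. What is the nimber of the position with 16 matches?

0

n :  0  1  2  3  4  5  6  7  8  9 10 11 12 13 14 15 16
G :  0  0  0  0  0  1  1  1  1  1  2  2  2  2  2  3  0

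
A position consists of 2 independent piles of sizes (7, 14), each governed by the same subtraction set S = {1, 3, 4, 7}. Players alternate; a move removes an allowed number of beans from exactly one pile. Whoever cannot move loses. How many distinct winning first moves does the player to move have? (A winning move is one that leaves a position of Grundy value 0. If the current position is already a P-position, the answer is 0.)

4

All piles use S = {1, 3, 4, 7}:
n :  0  1  2  3  4  5  6  7  8  9 10 11 12 13 14
G :  0  1  0  1  2  3  2  3  0  1  0  1  2  3  2
Pile A: G(7) = 3.
Pile B: G(14) = 2.
Combined Grundy value = 3 ⊕ 2 = 1.
A winning move leaves total XOR = 0, i.e. changes one component's Grundy value g to g ⊕ X where X is the current total.
Pile A: need g' = 3⊕1 = 2. Options: 7−1→G=2, 7−3→G=2, 7−4→G=1, 7−7→G=0. Hits: 2.
Pile B: need g' = 2⊕1 = 3. Options: 14−1→G=3, 14−3→G=1, 14−4→G=0, 14−7→G=3. Hits: 2.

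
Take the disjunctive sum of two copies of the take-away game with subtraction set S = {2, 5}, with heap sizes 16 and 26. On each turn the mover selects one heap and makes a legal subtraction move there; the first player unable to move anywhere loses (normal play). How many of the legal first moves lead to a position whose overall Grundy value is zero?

1

All heaps use S = {2, 5}:
n :  0  1  2  3  4  5  6  7  8  9 10 11 12 13 14 15 16 17 18 19 20 21 22 23 24 25 26
G :  0  0  1  1  0  2  1  0  0  1  1  0  2  1  0  0  1  1  0  2  1  0  0  1  1  0  2
Heap A: G(16) = 1.
Heap B: G(26) = 2.
Combined Grundy value = 1 ⊕ 2 = 3.
A winning move leaves total XOR = 0, i.e. changes one component's Grundy value g to g ⊕ X where X is the current total.
Heap A: need g' = 1⊕3 = 2. Options: 16−2→G=0, 16−5→G=0. Hits: 0.
Heap B: need g' = 2⊕3 = 1. Options: 26−2→G=1, 26−5→G=0. Hits: 1.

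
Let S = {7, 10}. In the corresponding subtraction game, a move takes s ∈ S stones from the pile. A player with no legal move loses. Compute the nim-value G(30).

1

G(0) = 0
G(1) = mex{} = 0
G(2) = mex{} = 0
G(3) = mex{} = 0
G(4) = mex{} = 0
G(5) = mex{} = 0
G(6) = mex{} = 0
G(7) = mex{0} = 1
G(8) = mex{0} = 1
G(9) = mex{0} = 1
G(10) = mex{0,0} = 1
G(11) = mex{0,0} = 1
G(12) = mex{0,0} = 1
G(13) = mex{0,0} = 1
G(14) = mex{1,0} = 2
G(15) = mex{1,0} = 2
G(16) = mex{1,0} = 2
G(17) = mex{1,1} = 0
G(18) = mex{1,1} = 0
G(19) = mex{1,1} = 0
G(20) = mex{1,1} = 0
G(21) = mex{2,1} = 0
G(22) = mex{2,1} = 0
G(23) = mex{2,1} = 0
G(24) = mex{0,2} = 1
G(25) = mex{0,2} = 1
G(26) = mex{0,2} = 1
G(27) = mex{0,0} = 1
G(28) = mex{0,0} = 1
G(29) = mex{0,0} = 1
G(30) = mex{0,0} = 1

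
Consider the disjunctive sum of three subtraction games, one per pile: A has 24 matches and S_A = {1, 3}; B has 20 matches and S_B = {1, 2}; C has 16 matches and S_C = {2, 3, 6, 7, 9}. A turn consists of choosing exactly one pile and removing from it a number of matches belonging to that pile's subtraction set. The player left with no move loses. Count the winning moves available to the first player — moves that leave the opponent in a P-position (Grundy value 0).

1

Pile A, S = {1, 3}:
n :  0  1  2  3  4  5  6  7  8  9 10 11 12 13 14 15 16 17 18 19 20 21 22 23 24
G :  0  1  0  1  0  1  0  1  0  1  0  1  0  1  0  1  0  1  0  1  0  1  0  1  0
G_A(24) = 0.
Pile B, S = {1, 2}:
G(0) = 0
G(1) = mex{0} = 1
G(2) = mex{1,0} = 2
G(3) = mex{2,1} = 0
G(4) = mex{0,2} = 1
G(5) = mex{1,0} = 2
G(6) = mex{2,1} = 0
G(7) = mex{0,2} = 1
G(8) = mex{1,0} = 2
G(9) = mex{2,1} = 0
G(10) = mex{0,2} = 1
G(11) = mex{1,0} = 2
G(12) = mex{2,1} = 0
G(13) = mex{0,2} = 1
G(14) = mex{1,0} = 2
G(15) = mex{2,1} = 0
G(16) = mex{0,2} = 1
G(17) = mex{1,0} = 2
G(18) = mex{2,1} = 0
G(19) = mex{0,2} = 1
G(20) = mex{1,0} = 2
G_B(20) = 2.
Pile C, S = {2, 3, 6, 7, 9}:
n :  0  1  2  3  4  5  6  7  8  9 10 11 12 13 14 15 16
G :  0  0  1  1  2  0  3  1  2  2  3  3  4  0  5  1  4
G_C(16) = 4.
Combined Grundy value = 0 ⊕ 2 ⊕ 4 = 6.
A winning move leaves total XOR = 0, i.e. changes one component's Grundy value g to g ⊕ X where X is the current total.
Pile A: need g' = 0⊕6 = 6. Options: 24−1→G=1, 24−3→G=1. Hits: 0.
Pile B: need g' = 2⊕6 = 4. Options: 20−1→G=1, 20−2→G=0. Hits: 0.
Pile C: need g' = 4⊕6 = 2. Options: 16−2→G=5, 16−3→G=0, 16−6→G=3, 16−7→G=2, 16−9→G=1. Hits: 1.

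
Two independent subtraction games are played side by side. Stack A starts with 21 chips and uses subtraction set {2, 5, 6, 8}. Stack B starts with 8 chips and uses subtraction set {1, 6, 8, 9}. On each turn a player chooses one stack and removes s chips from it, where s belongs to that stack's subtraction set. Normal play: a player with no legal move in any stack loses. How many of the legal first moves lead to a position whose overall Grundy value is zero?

2

Stack A, S = {2, 5, 6, 8}:
G(0) = 0
G(1) = mex{} = 0
G(2) = mex{0} = 1
G(3) = mex{0} = 1
G(4) = mex{1} = 0
G(5) = mex{1,0} = 2
G(6) = mex{0,0,0} = 1
G(7) = mex{2,1,0} = 3
G(8) = mex{1,1,1,0} = 2
G(9) = mex{3,0,1,0} = 2
G(10) = mex{2,2,0,1} = 3
G(11) = mex{2,1,2,1} = 0
G(12) = mex{3,3,1,0} = 2
G(13) = mex{0,2,3,2} = 1
G(14) = mex{2,2,2,1} = 0
G(15) = mex{1,3,2,3} = 0
G(16) = mex{0,0,3,2} = 1
G(17) = mex{0,2,0,2} = 1
G(18) = mex{1,1,2,3} = 0
G(19) = mex{1,0,1,0} = 2
G(20) = mex{0,0,0,2} = 1
G(21) = mex{2,1,0,1} = 3
G_A(21) = 3.
Stack B, S = {1, 6, 8, 9}:
n : 0 1 2 3 4 5 6 7 8
G : 0 1 0 1 0 1 2 0 1
G_B(8) = 1.
Combined Grundy value = 3 ⊕ 1 = 2.
A winning move leaves total XOR = 0, i.e. changes one component's Grundy value g to g ⊕ X where X is the current total.
Stack A: need g' = 3⊕2 = 1. Options: 21−2→G=2, 21−5→G=1, 21−6→G=0, 21−8→G=1. Hits: 2.
Stack B: need g' = 1⊕2 = 3. Options: 8−1→G=0, 8−6→G=0, 8−8→G=0. Hits: 0.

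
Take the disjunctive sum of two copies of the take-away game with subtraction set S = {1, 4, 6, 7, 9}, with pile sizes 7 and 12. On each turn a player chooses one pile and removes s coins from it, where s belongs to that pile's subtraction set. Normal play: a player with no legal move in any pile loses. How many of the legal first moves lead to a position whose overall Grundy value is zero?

0

All piles use S = {1, 4, 6, 7, 9}:
G(0) = 0
G(1) = mex{0} = 1
G(2) = mex{1} = 0
G(3) = mex{0} = 1
G(4) = mex{1,0} = 2
G(5) = mex{2,1} = 0
G(6) = mex{0,0,0} = 1
G(7) = mex{1,1,1,0} = 2
G(8) = mex{2,2,0,1} = 3
G(9) = mex{3,0,1,0,0} = 2
G(10) = mex{2,1,2,1,1} = 0
G(11) = mex{0,2,0,2,0} = 1
G(12) = mex{1,3,1,0,1} = 2
Pile A: G(7) = 2.
Pile B: G(12) = 2.
Combined Grundy value = 2 ⊕ 2 = 0.
A winning move leaves total XOR = 0, i.e. changes one component's Grundy value g to g ⊕ X where X is the current total.
Pile A: target g' = 2⊕0 = 2, but every legal move changes the Grundy value (mex property), so 0 moves.
Pile B: target g' = 2⊕0 = 2, but every legal move changes the Grundy value (mex property), so 0 moves.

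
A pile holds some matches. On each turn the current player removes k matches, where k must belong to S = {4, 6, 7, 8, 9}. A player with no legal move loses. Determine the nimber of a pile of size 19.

G(0) = 0
G(1) = mex{} = 0
G(2) = mex{} = 0
G(3) = mex{} = 0
G(4) = mex{0} = 1
G(5) = mex{0} = 1
G(6) = mex{0,0} = 1
G(7) = mex{0,0,0} = 1
G(8) = mex{1,0,0,0} = 2
G(9) = mex{1,0,0,0,0} = 2
G(10) = mex{1,1,0,0,0} = 2
G(11) = mex{1,1,1,0,0} = 2
G(12) = mex{2,1,1,1,0} = 3
G(13) = mex{2,1,1,1,1} = 0
G(14) = mex{2,2,1,1,1} = 0
G(15) = mex{2,2,2,1,1} = 0
G(16) = mex{3,2,2,2,1} = 0
G(17) = mex{0,2,2,2,2} = 1
G(18) = mex{0,3,2,2,2} = 1
G(19) = mex{0,0,3,2,2} = 1

1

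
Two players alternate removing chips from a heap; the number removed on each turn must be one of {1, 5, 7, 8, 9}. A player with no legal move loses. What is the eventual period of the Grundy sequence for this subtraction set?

16

n :  0  1  2  3  4  5  6  7  8  9 10 11 12 13 14 15 16 17 18 19 20 21 22 23 24 25 26 27 28 29 30 31 32 33
G :  0  1  0  1  0  1  0  1  2  3  2  3  2  3  2  3  0  1  0  1  0  1  0  1  2  3  2  3  2  3  2  3  0  1
G(n+16) = G(n) holds for n = 0,…,8 (a full window of length max(S) = 9), so the sequence is purely periodic with period 16.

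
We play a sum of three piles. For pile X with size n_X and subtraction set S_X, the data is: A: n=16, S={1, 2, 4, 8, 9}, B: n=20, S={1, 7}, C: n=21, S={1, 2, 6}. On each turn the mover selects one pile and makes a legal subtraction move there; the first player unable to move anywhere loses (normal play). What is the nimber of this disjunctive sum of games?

0

Pile A, S = {1, 2, 4, 8, 9}:
n :  0  1  2  3  4  5  6  7  8  9 10 11 12 13 14 15 16
G :  0  1  2  0  1  2  0  1  2  3  4  5  3  0  1  2  0
G_A(16) = 0.
Pile B, S = {1, 7}:
n :  0  1  2  3  4  5  6  7  8  9 10 11 12 13 14 15 16 17 18 19 20
G :  0  1  0  1  0  1  0  1  0  1  0  1  0  1  0  1  0  1  0  1  0
G_B(20) = 0.
Pile C, S = {1, 2, 6}:
G(0) = 0
G(1) = mex{0} = 1
G(2) = mex{1,0} = 2
G(3) = mex{2,1} = 0
G(4) = mex{0,2} = 1
G(5) = mex{1,0} = 2
G(6) = mex{2,1,0} = 3
G(7) = mex{3,2,1} = 0
G(8) = mex{0,3,2} = 1
G(9) = mex{1,0,0} = 2
G(10) = mex{2,1,1} = 0
G(11) = mex{0,2,2} = 1
G(12) = mex{1,0,3} = 2
G(13) = mex{2,1,0} = 3
G(14) = mex{3,2,1} = 0
G(15) = mex{0,3,2} = 1
G(16) = mex{1,0,0} = 2
G(17) = mex{2,1,1} = 0
G(18) = mex{0,2,2} = 1
G(19) = mex{1,0,3} = 2
G(20) = mex{2,1,0} = 3
G(21) = mex{3,2,1} = 0
G_C(21) = 0.
Combined Grundy value = 0 ⊕ 0 ⊕ 0 = 0.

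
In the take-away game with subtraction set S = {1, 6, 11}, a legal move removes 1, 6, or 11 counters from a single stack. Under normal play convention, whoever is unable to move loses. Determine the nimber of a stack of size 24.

0

n :  0  1  2  3  4  5  6  7  8  9 10 11 12 13 14 15 16 17 18 19 20 21 22 23 24
G :  0  1  0  1  0  1  2  0  1  0  1  2  0  1  0  1  0  1  2  0  1  0  1  2  0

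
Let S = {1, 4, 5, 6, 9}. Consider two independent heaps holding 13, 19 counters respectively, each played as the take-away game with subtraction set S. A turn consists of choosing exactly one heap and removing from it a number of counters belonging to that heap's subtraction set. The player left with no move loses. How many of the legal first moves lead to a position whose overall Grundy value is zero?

All heaps use S = {1, 4, 5, 6, 9}:
G(0) = 0
G(1) = mex{0} = 1
G(2) = mex{1} = 0
G(3) = mex{0} = 1
G(4) = mex{1,0} = 2
G(5) = mex{2,1,0} = 3
G(6) = mex{3,0,1,0} = 2
G(7) = mex{2,1,0,1} = 3
G(8) = mex{3,2,1,0} = 4
G(9) = mex{4,3,2,1,0} = 5
G(10) = mex{5,2,3,2,1} = 0
G(11) = mex{0,3,2,3,0} = 1
G(12) = mex{1,4,3,2,1} = 0
G(13) = mex{0,5,4,3,2} = 1
G(14) = mex{1,0,5,4,3} = 2
G(15) = mex{2,1,0,5,2} = 3
G(16) = mex{3,0,1,0,3} = 2
G(17) = mex{2,1,0,1,4} = 3
G(18) = mex{3,2,1,0,5} = 4
G(19) = mex{4,3,2,1,0} = 5
Heap A: G(13) = 1.
Heap B: G(19) = 5.
Combined Grundy value = 1 ⊕ 5 = 4.
A winning move leaves total XOR = 0, i.e. changes one component's Grundy value g to g ⊕ X where X is the current total.
Heap A: need g' = 1⊕4 = 5. Options: 13−1→G=0, 13−4→G=5, 13−5→G=4, 13−6→G=3, 13−9→G=2. Hits: 1.
Heap B: need g' = 5⊕4 = 1. Options: 19−1→G=4, 19−4→G=3, 19−5→G=2, 19−6→G=1, 19−9→G=0. Hits: 1.

2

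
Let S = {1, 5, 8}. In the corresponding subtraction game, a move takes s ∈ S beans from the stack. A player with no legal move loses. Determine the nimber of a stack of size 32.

G(0) = 0
G(1) = mex{0} = 1
G(2) = mex{1} = 0
G(3) = mex{0} = 1
G(4) = mex{1} = 0
G(5) = mex{0,0} = 1
G(6) = mex{1,1} = 0
G(7) = mex{0,0} = 1
G(8) = mex{1,1,0} = 2
G(9) = mex{2,0,1} = 3
G(10) = mex{3,1,0} = 2
G(11) = mex{2,0,1} = 3
G(12) = mex{3,1,0} = 2
G(13) = mex{2,2,1} = 0
G(14) = mex{0,3,0} = 1
G(15) = mex{1,2,1} = 0
G(16) = mex{0,3,2} = 1
G(17) = mex{1,2,3} = 0
G(18) = mex{0,0,2} = 1
G(19) = mex{1,1,3} = 0
G(20) = mex{0,0,2} = 1
G(21) = mex{1,1,0} = 2
G(22) = mex{2,0,1} = 3
G(23) = mex{3,1,0} = 2
G(24) = mex{2,0,1} = 3
G(25) = mex{3,1,0} = 2
G(26) = mex{2,2,1} = 0
G(27) = mex{0,3,0} = 1
G(28) = mex{1,2,1} = 0
G(29) = mex{0,3,2} = 1
G(30) = mex{1,2,3} = 0
G(31) = mex{0,0,2} = 1
G(32) = mex{1,1,3} = 0

0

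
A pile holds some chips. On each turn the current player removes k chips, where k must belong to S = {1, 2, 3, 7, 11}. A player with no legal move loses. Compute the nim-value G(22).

G(0) = 0
G(1) = mex{0} = 1
G(2) = mex{1,0} = 2
G(3) = mex{2,1,0} = 3
G(4) = mex{3,2,1} = 0
G(5) = mex{0,3,2} = 1
G(6) = mex{1,0,3} = 2
G(7) = mex{2,1,0,0} = 3
G(8) = mex{3,2,1,1} = 0
G(9) = mex{0,3,2,2} = 1
G(10) = mex{1,0,3,3} = 2
G(11) = mex{2,1,0,0,0} = 3
G(12) = mex{3,2,1,1,1} = 0
G(13) = mex{0,3,2,2,2} = 1
G(14) = mex{1,0,3,3,3} = 2
G(15) = mex{2,1,0,0,0} = 3
G(16) = mex{3,2,1,1,1} = 0
G(17) = mex{0,3,2,2,2} = 1
G(18) = mex{1,0,3,3,3} = 2
G(19) = mex{2,1,0,0,0} = 3
G(20) = mex{3,2,1,1,1} = 0
G(21) = mex{0,3,2,2,2} = 1
G(22) = mex{1,0,3,3,3} = 2

2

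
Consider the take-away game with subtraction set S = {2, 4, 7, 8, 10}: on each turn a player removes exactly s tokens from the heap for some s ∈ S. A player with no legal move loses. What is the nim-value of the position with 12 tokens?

0

G(0) = 0
G(1) = mex{} = 0
G(2) = mex{0} = 1
G(3) = mex{0} = 1
G(4) = mex{1,0} = 2
G(5) = mex{1,0} = 2
G(6) = mex{2,1} = 0
G(7) = mex{2,1,0} = 3
G(8) = mex{0,2,0,0} = 1
G(9) = mex{3,2,1,0} = 4
G(10) = mex{1,0,1,1,0} = 2
G(11) = mex{4,3,2,1,0} = 5
G(12) = mex{2,1,2,2,1} = 0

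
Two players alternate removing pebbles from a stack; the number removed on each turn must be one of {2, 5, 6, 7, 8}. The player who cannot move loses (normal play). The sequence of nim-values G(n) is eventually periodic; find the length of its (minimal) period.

13

n :  0  1  2  3  4  5  6  7  8  9 10 11 12 13 14 15 16 17 18 19 20 21 22 23 24 25 26 27
G :  0  0  1  1  0  2  1  3  2  2  3  3  4  0  0  1  1  0  2  1  3  2  2  3  3  4  0  0
G(n+13) = G(n) holds for n = 0,…,7 (a full window of length max(S) = 8), so the sequence is purely periodic with period 13.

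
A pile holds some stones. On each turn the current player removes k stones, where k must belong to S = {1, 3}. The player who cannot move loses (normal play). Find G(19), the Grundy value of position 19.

1

G(0) = 0
G(1) = mex{0} = 1
G(2) = mex{1} = 0
G(3) = mex{0,0} = 1
G(4) = mex{1,1} = 0
G(5) = mex{0,0} = 1
G(6) = mex{1,1} = 0
G(7) = mex{0,0} = 1
G(8) = mex{1,1} = 0
G(9) = mex{0,0} = 1
G(10) = mex{1,1} = 0
G(11) = mex{0,0} = 1
G(12) = mex{1,1} = 0
G(13) = mex{0,0} = 1
G(14) = mex{1,1} = 0
G(15) = mex{0,0} = 1
G(16) = mex{1,1} = 0
G(17) = mex{0,0} = 1
G(18) = mex{1,1} = 0
G(19) = mex{0,0} = 1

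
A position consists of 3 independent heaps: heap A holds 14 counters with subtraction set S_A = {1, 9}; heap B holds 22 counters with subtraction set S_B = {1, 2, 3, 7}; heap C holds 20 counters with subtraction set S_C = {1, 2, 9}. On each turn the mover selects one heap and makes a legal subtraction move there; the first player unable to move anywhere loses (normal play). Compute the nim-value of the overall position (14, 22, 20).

Heap A, S = {1, 9}:
n :  0  1  2  3  4  5  6  7  8  9 10 11 12 13 14
G :  0  1  0  1  0  1  0  1  0  1  0  1  0  1  0
G_A(14) = 0.
Heap B, S = {1, 2, 3, 7}:
G(0) = 0
G(1) = mex{0} = 1
G(2) = mex{1,0} = 2
G(3) = mex{2,1,0} = 3
G(4) = mex{3,2,1} = 0
G(5) = mex{0,3,2} = 1
G(6) = mex{1,0,3} = 2
G(7) = mex{2,1,0,0} = 3
G(8) = mex{3,2,1,1} = 0
G(9) = mex{0,3,2,2} = 1
G(10) = mex{1,0,3,3} = 2
G(11) = mex{2,1,0,0} = 3
G(12) = mex{3,2,1,1} = 0
G(13) = mex{0,3,2,2} = 1
G(14) = mex{1,0,3,3} = 2
G(15) = mex{2,1,0,0} = 3
G(16) = mex{3,2,1,1} = 0
G(17) = mex{0,3,2,2} = 1
G(18) = mex{1,0,3,3} = 2
G(19) = mex{2,1,0,0} = 3
G(20) = mex{3,2,1,1} = 0
G(21) = mex{0,3,2,2} = 1
G(22) = mex{1,0,3,3} = 2
G_B(22) = 2.
Heap C, S = {1, 2, 9}:
G(0) = 0
G(1) = mex{0} = 1
G(2) = mex{1,0} = 2
G(3) = mex{2,1} = 0
G(4) = mex{0,2} = 1
G(5) = mex{1,0} = 2
G(6) = mex{2,1} = 0
G(7) = mex{0,2} = 1
G(8) = mex{1,0} = 2
G(9) = mex{2,1,0} = 3
G(10) = mex{3,2,1} = 0
G(11) = mex{0,3,2} = 1
G(12) = mex{1,0,0} = 2
G(13) = mex{2,1,1} = 0
G(14) = mex{0,2,2} = 1
G(15) = mex{1,0,0} = 2
G(16) = mex{2,1,1} = 0
G(17) = mex{0,2,2} = 1
G(18) = mex{1,0,3} = 2
G(19) = mex{2,1,0} = 3
G(20) = mex{3,2,1} = 0
G_C(20) = 0.
Combined Grundy value = 0 ⊕ 2 ⊕ 0 = 2.

2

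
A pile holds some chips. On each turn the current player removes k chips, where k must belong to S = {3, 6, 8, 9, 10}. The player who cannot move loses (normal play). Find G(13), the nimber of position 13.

0

G(0) = 0
G(1) = mex{} = 0
G(2) = mex{} = 0
G(3) = mex{0} = 1
G(4) = mex{0} = 1
G(5) = mex{0} = 1
G(6) = mex{1,0} = 2
G(7) = mex{1,0} = 2
G(8) = mex{1,0,0} = 2
G(9) = mex{2,1,0,0} = 3
G(10) = mex{2,1,0,0,0} = 3
G(11) = mex{2,1,1,0,0} = 3
G(12) = mex{3,2,1,1,0} = 4
G(13) = mex{3,2,1,1,1} = 0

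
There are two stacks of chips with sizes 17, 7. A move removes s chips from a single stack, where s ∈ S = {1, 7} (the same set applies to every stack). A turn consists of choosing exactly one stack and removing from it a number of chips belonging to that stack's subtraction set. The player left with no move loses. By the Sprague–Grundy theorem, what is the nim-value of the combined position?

0

All stacks use S = {1, 7}:
n :  0  1  2  3  4  5  6  7  8  9 10 11 12 13 14 15 16 17
G :  0  1  0  1  0  1  0  1  0  1  0  1  0  1  0  1  0  1
Stack A: G(17) = 1.
Stack B: G(7) = 1.
Combined Grundy value = 1 ⊕ 1 = 0.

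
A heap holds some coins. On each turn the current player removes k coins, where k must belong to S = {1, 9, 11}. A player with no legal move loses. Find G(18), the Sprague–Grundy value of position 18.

0

n :  0  1  2  3  4  5  6  7  8  9 10 11 12 13 14 15 16 17 18
G :  0  1  0  1  0  1  0  1  0  1  0  1  0  1  0  1  0  1  0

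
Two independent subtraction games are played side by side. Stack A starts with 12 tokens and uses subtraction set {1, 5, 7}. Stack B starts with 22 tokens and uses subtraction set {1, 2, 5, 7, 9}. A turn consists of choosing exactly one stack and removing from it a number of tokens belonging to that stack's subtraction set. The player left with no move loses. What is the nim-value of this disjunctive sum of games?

2

Stack A, S = {1, 5, 7}:
n :  0  1  2  3  4  5  6  7  8  9 10 11 12
G :  0  1  0  1  0  1  0  1  0  1  0  1  0
G_A(12) = 0.
Stack B, S = {1, 2, 5, 7, 9}:
n :  0  1  2  3  4  5  6  7  8  9 10 11 12 13 14 15 16 17 18 19 20 21 22
G :  0  1  2  0  1  2  0  1  2  3  4  5  3  4  0  1  2  0  1  2  0  1  2
G_B(22) = 2.
Combined Grundy value = 0 ⊕ 2 = 2.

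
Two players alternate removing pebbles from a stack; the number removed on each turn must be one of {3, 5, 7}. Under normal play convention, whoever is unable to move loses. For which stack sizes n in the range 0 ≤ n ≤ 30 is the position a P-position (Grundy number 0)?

G(0) = 0
G(1) = mex{} = 0
G(2) = mex{} = 0
G(3) = mex{0} = 1
G(4) = mex{0} = 1
G(5) = mex{0,0} = 1
G(6) = mex{1,0} = 2
G(7) = mex{1,0,0} = 2
G(8) = mex{1,1,0} = 2
G(9) = mex{2,1,0} = 3
G(10) = mex{2,1,1} = 0
G(11) = mex{2,2,1} = 0
G(12) = mex{3,2,1} = 0
G(13) = mex{0,2,2} = 1
G(14) = mex{0,3,2} = 1
G(15) = mex{0,0,2} = 1
G(16) = mex{1,0,3} = 2
G(17) = mex{1,0,0} = 2
G(18) = mex{1,1,0} = 2
G(19) = mex{2,1,0} = 3
G(20) = mex{2,1,1} = 0
G(21) = mex{2,2,1} = 0
G(22) = mex{3,2,1} = 0
G(23) = mex{0,2,2} = 1
G(24) = mex{0,3,2} = 1
G(25) = mex{0,0,2} = 1
G(26) = mex{1,0,3} = 2
G(27) = mex{1,0,0} = 2
G(28) = mex{1,1,0} = 2
G(29) = mex{2,1,0} = 3
G(30) = mex{2,1,1} = 0
P-positions are exactly the n with G(n) = 0.

0, 1, 2, 10, 11, 12, 20, 21, 22, 30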